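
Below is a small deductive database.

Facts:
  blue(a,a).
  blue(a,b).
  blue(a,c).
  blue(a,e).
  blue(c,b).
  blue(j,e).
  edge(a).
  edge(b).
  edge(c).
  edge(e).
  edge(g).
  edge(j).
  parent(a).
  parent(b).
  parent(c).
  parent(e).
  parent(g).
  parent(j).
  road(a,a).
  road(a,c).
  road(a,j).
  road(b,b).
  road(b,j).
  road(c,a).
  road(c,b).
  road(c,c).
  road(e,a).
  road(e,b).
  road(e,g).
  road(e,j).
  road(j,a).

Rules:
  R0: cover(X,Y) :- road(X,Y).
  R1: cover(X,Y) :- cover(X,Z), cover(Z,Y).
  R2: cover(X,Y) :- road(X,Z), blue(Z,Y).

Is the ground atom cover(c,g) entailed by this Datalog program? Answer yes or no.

yes

round 1: derive cover(a,a) via R0 from road(a,a)
round 1: derive cover(a,c) via R0 from road(a,c)
round 1: derive cover(a,j) via R0 from road(a,j)
round 1: derive cover(b,b) via R0 from road(b,b)
round 1: derive cover(b,j) via R0 from road(b,j)
round 1: derive cover(c,a) via R0 from road(c,a)
round 1: derive cover(c,b) via R0 from road(c,b)
round 1: derive cover(c,c) via R0 from road(c,c)
round 1: derive cover(e,a) via R0 from road(e,a)
round 1: derive cover(e,b) via R0 from road(e,b)
round 1: derive cover(e,g) via R0 from road(e,g)
round 1: derive cover(e,j) via R0 from road(e,j)
round 1: derive cover(j,a) via R0 from road(j,a)
round 1: derive cover(a,b) via R2 from road(a,a), blue(a,b)
round 1: derive cover(a,e) via R2 from road(a,a), blue(a,e)
round 1: derive cover(b,e) via R2 from road(b,j), blue(j,e)
round 1: derive cover(c,e) via R2 from road(c,a), blue(a,e)
round 1: derive cover(e,c) via R2 from road(e,a), blue(a,c)
round 1: derive cover(e,e) via R2 from road(e,a), blue(a,e)
round 1: derive cover(j,b) via R2 from road(j,a), blue(a,b)
round 1: derive cover(j,c) via R2 from road(j,a), blue(a,c)
round 1: derive cover(j,e) via R2 from road(j,a), blue(a,e)
round 2: derive cover(a,g) via R1 from cover(a,e), cover(e,g)
round 2: derive cover(b,a) via R1 from cover(b,e), cover(e,a)
round 2: derive cover(b,c) via R1 from cover(b,e), cover(e,c)
round 2: derive cover(b,g) via R1 from cover(b,e), cover(e,g)
round 2: derive cover(c,g) via R1 from cover(c,e), cover(e,g)
round 2: derive cover(c,j) via R1 from cover(c,a), cover(a,j)
round 2: derive cover(j,g) via R1 from cover(j,e), cover(e,g)
round 2: derive cover(j,j) via R1 from cover(j,a), cover(a,j)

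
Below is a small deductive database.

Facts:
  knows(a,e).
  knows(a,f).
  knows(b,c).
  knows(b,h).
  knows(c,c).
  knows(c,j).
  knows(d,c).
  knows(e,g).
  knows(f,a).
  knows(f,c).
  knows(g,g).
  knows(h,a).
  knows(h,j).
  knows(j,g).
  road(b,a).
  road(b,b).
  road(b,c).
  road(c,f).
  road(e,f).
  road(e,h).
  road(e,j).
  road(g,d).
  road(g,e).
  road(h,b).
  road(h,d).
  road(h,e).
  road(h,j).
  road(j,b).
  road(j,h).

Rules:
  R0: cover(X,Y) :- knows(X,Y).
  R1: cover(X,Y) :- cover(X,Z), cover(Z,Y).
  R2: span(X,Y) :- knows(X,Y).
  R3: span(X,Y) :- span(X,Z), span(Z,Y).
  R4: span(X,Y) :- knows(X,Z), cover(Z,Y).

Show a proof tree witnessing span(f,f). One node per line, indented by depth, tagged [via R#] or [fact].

round 1: derive cover(a,e) via R0 from knows(a,e)
round 1: derive cover(a,f) via R0 from knows(a,f)
round 1: derive cover(b,c) via R0 from knows(b,c)
round 1: derive cover(b,h) via R0 from knows(b,h)
round 1: derive cover(c,c) via R0 from knows(c,c)
round 1: derive cover(c,j) via R0 from knows(c,j)
round 1: derive cover(d,c) via R0 from knows(d,c)
round 1: derive cover(e,g) via R0 from knows(e,g)
round 1: derive cover(f,a) via R0 from knows(f,a)
round 1: derive cover(f,c) via R0 from knows(f,c)
round 1: derive cover(g,g) via R0 from knows(g,g)
round 1: derive cover(h,a) via R0 from knows(h,a)
round 1: derive cover(h,j) via R0 from knows(h,j)
round 1: derive cover(j,g) via R0 from knows(j,g)
round 1: derive span(a,e) via R2 from knows(a,e)
round 1: derive span(a,f) via R2 from knows(a,f)
round 1: derive span(b,c) via R2 from knows(b,c)
round 1: derive span(b,h) via R2 from knows(b,h)
round 1: derive span(c,c) via R2 from knows(c,c)
round 1: derive span(c,j) via R2 from knows(c,j)
round 1: derive span(d,c) via R2 from knows(d,c)
round 1: derive span(e,g) via R2 from knows(e,g)
round 1: derive span(f,a) via R2 from knows(f,a)
round 1: derive span(f,c) via R2 from knows(f,c)
round 1: derive span(g,g) via R2 from knows(g,g)
round 1: derive span(h,a) via R2 from knows(h,a)
round 1: derive span(h,j) via R2 from knows(h,j)
round 1: derive span(j,g) via R2 from knows(j,g)
round 2: derive cover(a,a) via R1 from cover(a,f), cover(f,a)
round 2: derive cover(a,c) via R1 from cover(a,f), cover(f,c)
round 2: derive cover(a,g) via R1 from cover(a,e), cover(e,g)
round 2: derive cover(b,a) via R1 from cover(b,h), cover(h,a)
round 2: derive cover(b,j) via R1 from cover(b,c), cover(c,j)
round 2: derive cover(c,g) via R1 from cover(c,j), cover(j,g)
round 2: derive cover(d,j) via R1 from cover(d,c), cover(c,j)
round 2: derive cover(f,e) via R1 from cover(f,a), cover(a,e)
round 2: derive cover(f,f) via R1 from cover(f,a), cover(a,f)
round 2: derive cover(f,j) via R1 from cover(f,c), cover(c,j)
round 2: derive cover(h,e) via R1 from cover(h,a), cover(a,e)
round 2: derive cover(h,f) via R1 from cover(h,a), cover(a,f)
round 2: derive cover(h,g) via R1 from cover(h,j), cover(j,g)
round 2: derive span(a,a) via R3 from span(a,f), span(f,a)
round 2: derive span(a,c) via R3 from span(a,f), span(f,c)
round 2: derive span(a,g) via R3 from span(a,e), span(e,g)
round 2: derive span(b,a) via R3 from span(b,h), span(h,a)
round 2: derive span(b,j) via R3 from span(b,c), span(c,j)
round 2: derive span(c,g) via R3 from span(c,j), span(j,g)
round 2: derive span(d,j) via R3 from span(d,c), span(c,j)
round 2: derive span(f,e) via R3 from span(f,a), span(a,e)
round 2: derive span(f,f) via R3 from span(f,a), span(a,f)
round 2: derive span(f,j) via R3 from span(f,c), span(c,j)
round 2: derive span(h,e) via R3 from span(h,a), span(a,e)
round 2: derive span(h,f) via R3 from span(h,a), span(a,f)
round 2: derive span(h,g) via R3 from span(h,j), span(j,g)
round 3: derive cover(a,j) via R1 from cover(a,c), cover(c,j)
round 3: derive cover(b,e) via R1 from cover(b,a), cover(a,e)
round 3: derive cover(b,f) via R1 from cover(b,a), cover(a,f)
round 3: derive cover(b,g) via R1 from cover(b,a), cover(a,g)
round 3: derive cover(d,g) via R1 from cover(d,c), cover(c,g)
round 3: derive cover(f,g) via R1 from cover(f,a), cover(a,g)
round 3: derive cover(h,c) via R1 from cover(h,a), cover(a,c)
round 3: derive span(a,j) via R3 from span(a,c), span(c,j)
round 3: derive span(b,e) via R3 from span(b,a), span(a,e)
round 3: derive span(b,f) via R3 from span(b,a), span(a,f)
round 3: derive span(b,g) via R3 from span(b,a), span(a,g)
round 3: derive span(d,g) via R3 from span(d,c), span(c,g)
round 3: derive span(f,g) via R3 from span(f,a), span(a,g)
round 3: derive span(h,c) via R3 from span(h,a), span(a,c)

span(f,f)  [via R3]
  span(f,a)  [via R2]
    knows(f,a)  [fact]
  span(a,f)  [via R2]
    knows(a,f)  [fact]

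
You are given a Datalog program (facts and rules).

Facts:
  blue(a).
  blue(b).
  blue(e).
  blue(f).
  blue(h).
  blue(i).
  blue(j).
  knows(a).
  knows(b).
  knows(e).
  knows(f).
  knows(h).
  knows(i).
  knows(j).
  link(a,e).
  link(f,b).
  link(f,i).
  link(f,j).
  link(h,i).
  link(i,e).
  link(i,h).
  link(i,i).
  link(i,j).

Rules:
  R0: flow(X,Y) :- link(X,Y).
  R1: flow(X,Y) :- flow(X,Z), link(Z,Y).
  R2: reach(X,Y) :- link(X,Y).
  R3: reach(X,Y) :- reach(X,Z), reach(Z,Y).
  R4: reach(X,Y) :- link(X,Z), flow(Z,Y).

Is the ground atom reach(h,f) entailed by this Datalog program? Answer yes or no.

no

round 1: derive flow(a,e) via R0 from link(a,e)
round 1: derive flow(f,b) via R0 from link(f,b)
round 1: derive flow(f,i) via R0 from link(f,i)
round 1: derive flow(f,j) via R0 from link(f,j)
round 1: derive flow(h,i) via R0 from link(h,i)
round 1: derive flow(i,e) via R0 from link(i,e)
round 1: derive flow(i,h) via R0 from link(i,h)
round 1: derive flow(i,i) via R0 from link(i,i)
round 1: derive flow(i,j) via R0 from link(i,j)
round 1: derive reach(a,e) via R2 from link(a,e)
round 1: derive reach(f,b) via R2 from link(f,b)
round 1: derive reach(f,i) via R2 from link(f,i)
round 1: derive reach(f,j) via R2 from link(f,j)
round 1: derive reach(h,i) via R2 from link(h,i)
round 1: derive reach(i,e) via R2 from link(i,e)
round 1: derive reach(i,h) via R2 from link(i,h)
round 1: derive reach(i,i) via R2 from link(i,i)
round 1: derive reach(i,j) via R2 from link(i,j)
round 2: derive flow(f,e) via R1 from flow(f,i), link(i,e)
round 2: derive flow(f,h) via R1 from flow(f,i), link(i,h)
round 2: derive flow(h,e) via R1 from flow(h,i), link(i,e)
round 2: derive flow(h,h) via R1 from flow(h,i), link(i,h)
round 2: derive flow(h,j) via R1 from flow(h,i), link(i,j)
round 2: derive reach(f,e) via R3 from reach(f,i), reach(i,e)
round 2: derive reach(f,h) via R3 from reach(f,i), reach(i,h)
round 2: derive reach(h,e) via R3 from reach(h,i), reach(i,e)
round 2: derive reach(h,h) via R3 from reach(h,i), reach(i,h)
round 2: derive reach(h,j) via R3 from reach(h,i), reach(i,j)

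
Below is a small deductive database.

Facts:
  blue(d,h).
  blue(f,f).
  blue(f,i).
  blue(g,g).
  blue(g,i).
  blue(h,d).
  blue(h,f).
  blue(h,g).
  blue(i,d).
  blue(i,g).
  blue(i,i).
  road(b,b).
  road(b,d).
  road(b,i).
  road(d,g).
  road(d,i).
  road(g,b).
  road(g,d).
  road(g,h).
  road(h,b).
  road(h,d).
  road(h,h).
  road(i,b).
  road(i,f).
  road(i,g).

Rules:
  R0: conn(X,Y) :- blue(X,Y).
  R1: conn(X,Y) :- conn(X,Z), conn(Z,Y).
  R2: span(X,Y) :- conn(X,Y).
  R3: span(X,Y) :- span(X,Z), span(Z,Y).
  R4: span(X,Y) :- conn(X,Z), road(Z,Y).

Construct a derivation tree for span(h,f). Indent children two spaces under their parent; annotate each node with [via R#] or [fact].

round 1: derive conn(d,h) via R0 from blue(d,h)
round 1: derive conn(f,f) via R0 from blue(f,f)
round 1: derive conn(f,i) via R0 from blue(f,i)
round 1: derive conn(g,g) via R0 from blue(g,g)
round 1: derive conn(g,i) via R0 from blue(g,i)
round 1: derive conn(h,d) via R0 from blue(h,d)
round 1: derive conn(h,f) via R0 from blue(h,f)
round 1: derive conn(h,g) via R0 from blue(h,g)
round 1: derive conn(i,d) via R0 from blue(i,d)
round 1: derive conn(i,g) via R0 from blue(i,g)
round 1: derive conn(i,i) via R0 from blue(i,i)
round 2: derive conn(d,d) via R1 from conn(d,h), conn(h,d)
round 2: derive conn(d,f) via R1 from conn(d,h), conn(h,f)
round 2: derive conn(d,g) via R1 from conn(d,h), conn(h,g)
round 2: derive conn(f,d) via R1 from conn(f,i), conn(i,d)
round 2: derive conn(f,g) via R1 from conn(f,i), conn(i,g)
round 2: derive conn(g,d) via R1 from conn(g,i), conn(i,d)
round 2: derive conn(h,h) via R1 from conn(h,d), conn(d,h)
round 2: derive conn(h,i) via R1 from conn(h,f), conn(f,i)
round 2: derive conn(i,h) via R1 from conn(i,d), conn(d,h)
round 2: derive span(d,h) via R2 from conn(d,h)
round 2: derive span(f,f) via R2 from conn(f,f)
round 2: derive span(f,i) via R2 from conn(f,i)
round 2: derive span(g,g) via R2 from conn(g,g)
round 2: derive span(g,i) via R2 from conn(g,i)
round 2: derive span(h,d) via R2 from conn(h,d)
round 2: derive span(h,f) via R2 from conn(h,f)
round 2: derive span(h,g) via R2 from conn(h,g)
round 2: derive span(i,d) via R2 from conn(i,d)
round 2: derive span(i,g) via R2 from conn(i,g)
round 2: derive span(i,i) via R2 from conn(i,i)
round 2: derive span(d,b) via R4 from conn(d,h), road(h,b)
round 2: derive span(d,d) via R4 from conn(d,h), road(h,d)
round 2: derive span(f,b) via R4 from conn(f,i), road(i,b)
round 2: derive span(f,g) via R4 from conn(f,i), road(i,g)
round 2: derive span(g,b) via R4 from conn(g,g), road(g,b)
round 2: derive span(g,d) via R4 from conn(g,g), road(g,d)
round 2: derive span(g,f) via R4 from conn(g,i), road(i,f)
round 2: derive span(g,h) via R4 from conn(g,g), road(g,h)
round 2: derive span(h,b) via R4 from conn(h,g), road(g,b)
round 2: derive span(h,h) via R4 from conn(h,g), road(g,h)
round 2: derive span(h,i) via R4 from conn(h,d), road(d,i)
round 2: derive span(i,b) via R4 from conn(i,g), road(g,b)
round 2: derive span(i,f) via R4 from conn(i,i), road(i,f)
round 2: derive span(i,h) via R4 from conn(i,g), road(g,h)
round 3: derive conn(d,i) via R1 from conn(d,f), conn(f,i)
round 3: derive conn(f,h) via R1 from conn(f,d), conn(d,h)
round 3: derive conn(g,f) via R1 from conn(g,d), conn(d,f)
round 3: derive conn(g,h) via R1 from conn(g,d), conn(d,h)
round 3: derive conn(i,f) via R1 from conn(i,d), conn(d,f)
round 3: derive span(d,f) via R2 from conn(d,f)
round 3: derive span(d,g) via R2 from conn(d,g)
round 3: derive span(f,d) via R2 from conn(f,d)
round 3: derive span(d,i) via R3 from span(d,h), span(h,i)
round 3: derive span(f,h) via R3 from span(f,g), span(g,h)

span(h,f)  [via R2]
  conn(h,f)  [via R0]
    blue(h,f)  [fact]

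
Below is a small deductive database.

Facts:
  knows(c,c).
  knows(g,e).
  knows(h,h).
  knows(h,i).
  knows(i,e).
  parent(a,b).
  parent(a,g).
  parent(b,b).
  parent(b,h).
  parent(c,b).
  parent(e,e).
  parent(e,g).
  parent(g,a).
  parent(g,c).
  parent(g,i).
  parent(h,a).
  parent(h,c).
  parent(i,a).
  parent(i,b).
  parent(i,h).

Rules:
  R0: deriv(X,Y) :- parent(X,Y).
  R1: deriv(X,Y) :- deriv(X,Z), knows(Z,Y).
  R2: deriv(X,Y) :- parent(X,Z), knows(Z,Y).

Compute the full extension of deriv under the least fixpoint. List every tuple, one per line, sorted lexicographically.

deriv(a,b)
deriv(a,e)
deriv(a,g)
deriv(b,b)
deriv(b,e)
deriv(b,h)
deriv(b,i)
deriv(c,b)
deriv(e,e)
deriv(e,g)
deriv(g,a)
deriv(g,c)
deriv(g,e)
deriv(g,i)
deriv(h,a)
deriv(h,c)
deriv(i,a)
deriv(i,b)
deriv(i,e)
deriv(i,h)
deriv(i,i)

round 1: derive deriv(a,b) via R0 from parent(a,b)
round 1: derive deriv(a,g) via R0 from parent(a,g)
round 1: derive deriv(b,b) via R0 from parent(b,b)
round 1: derive deriv(b,h) via R0 from parent(b,h)
round 1: derive deriv(c,b) via R0 from parent(c,b)
round 1: derive deriv(e,e) via R0 from parent(e,e)
round 1: derive deriv(e,g) via R0 from parent(e,g)
round 1: derive deriv(g,a) via R0 from parent(g,a)
round 1: derive deriv(g,c) via R0 from parent(g,c)
round 1: derive deriv(g,i) via R0 from parent(g,i)
round 1: derive deriv(h,a) via R0 from parent(h,a)
round 1: derive deriv(h,c) via R0 from parent(h,c)
round 1: derive deriv(i,a) via R0 from parent(i,a)
round 1: derive deriv(i,b) via R0 from parent(i,b)
round 1: derive deriv(i,h) via R0 from parent(i,h)
round 1: derive deriv(a,e) via R2 from parent(a,g), knows(g,e)
round 1: derive deriv(b,i) via R2 from parent(b,h), knows(h,i)
round 1: derive deriv(g,e) via R2 from parent(g,i), knows(i,e)
round 1: derive deriv(i,i) via R2 from parent(i,h), knows(h,i)
round 2: derive deriv(b,e) via R1 from deriv(b,i), knows(i,e)
round 2: derive deriv(i,e) via R1 from deriv(i,i), knows(i,e)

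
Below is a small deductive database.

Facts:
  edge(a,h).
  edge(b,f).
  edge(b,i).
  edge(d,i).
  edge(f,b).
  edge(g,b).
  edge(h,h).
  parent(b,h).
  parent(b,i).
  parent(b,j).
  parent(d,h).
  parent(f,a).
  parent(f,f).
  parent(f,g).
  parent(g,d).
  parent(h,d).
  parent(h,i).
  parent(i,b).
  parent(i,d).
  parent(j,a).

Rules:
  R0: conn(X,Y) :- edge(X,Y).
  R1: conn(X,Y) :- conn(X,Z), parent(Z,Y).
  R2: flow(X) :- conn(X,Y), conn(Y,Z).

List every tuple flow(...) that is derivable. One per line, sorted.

round 1: derive conn(a,h) via R0 from edge(a,h)
round 1: derive conn(b,f) via R0 from edge(b,f)
round 1: derive conn(b,i) via R0 from edge(b,i)
round 1: derive conn(d,i) via R0 from edge(d,i)
round 1: derive conn(f,b) via R0 from edge(f,b)
round 1: derive conn(g,b) via R0 from edge(g,b)
round 1: derive conn(h,h) via R0 from edge(h,h)
round 2: derive conn(a,d) via R1 from conn(a,h), parent(h,d)
round 2: derive conn(a,i) via R1 from conn(a,h), parent(h,i)
round 2: derive conn(b,a) via R1 from conn(b,f), parent(f,a)
round 2: derive conn(b,b) via R1 from conn(b,i), parent(i,b)
round 2: derive conn(b,d) via R1 from conn(b,i), parent(i,d)
round 2: derive conn(b,g) via R1 from conn(b,f), parent(f,g)
round 2: derive conn(d,b) via R1 from conn(d,i), parent(i,b)
round 2: derive conn(d,d) via R1 from conn(d,i), parent(i,d)
round 2: derive conn(f,h) via R1 from conn(f,b), parent(b,h)
round 2: derive conn(f,i) via R1 from conn(f,b), parent(b,i)
round 2: derive conn(f,j) via R1 from conn(f,b), parent(b,j)
round 2: derive conn(g,h) via R1 from conn(g,b), parent(b,h)
round 2: derive conn(g,i) via R1 from conn(g,b), parent(b,i)
round 2: derive conn(g,j) via R1 from conn(g,b), parent(b,j)
round 2: derive conn(h,d) via R1 from conn(h,h), parent(h,d)
round 2: derive conn(h,i) via R1 from conn(h,h), parent(h,i)
round 2: derive flow(a) via R2 from conn(a,h), conn(h,h)
round 2: derive flow(b) via R2 from conn(b,f), conn(f,b)
round 2: derive flow(f) via R2 from conn(f,b), conn(b,f)
round 2: derive flow(g) via R2 from conn(g,b), conn(b,f)
round 2: derive flow(h) via R2 from conn(h,h), conn(h,h)
round 3: derive conn(a,b) via R1 from conn(a,i), parent(i,b)
round 3: derive conn(b,h) via R1 from conn(b,b), parent(b,h)
round 3: derive conn(b,j) via R1 from conn(b,b), parent(b,j)
round 3: derive conn(d,h) via R1 from conn(d,b), parent(b,h)
round 3: derive conn(d,j) via R1 from conn(d,b), parent(b,j)
round 3: derive conn(f,a) via R1 from conn(f,j), parent(j,a)
round 3: derive conn(f,d) via R1 from conn(f,h), parent(h,d)
round 3: derive conn(g,a) via R1 from conn(g,j), parent(j,a)
round 3: derive conn(g,d) via R1 from conn(g,h), parent(h,d)
round 3: derive conn(h,b) via R1 from conn(h,i), parent(i,b)
round 3: derive flow(d) via R2 from conn(d,b), conn(b,a)
round 4: derive conn(a,j) via R1 from conn(a,b), parent(b,j)
round 4: derive conn(d,a) via R1 from conn(d,j), parent(j,a)
round 4: derive conn(h,j) via R1 from conn(h,b), parent(b,j)
round 5: derive conn(a,a) via R1 from conn(a,j), parent(j,a)
round 5: derive conn(h,a) via R1 from conn(h,j), parent(j,a)

flow(a)
flow(b)
flow(d)
flow(f)
flow(g)
flow(h)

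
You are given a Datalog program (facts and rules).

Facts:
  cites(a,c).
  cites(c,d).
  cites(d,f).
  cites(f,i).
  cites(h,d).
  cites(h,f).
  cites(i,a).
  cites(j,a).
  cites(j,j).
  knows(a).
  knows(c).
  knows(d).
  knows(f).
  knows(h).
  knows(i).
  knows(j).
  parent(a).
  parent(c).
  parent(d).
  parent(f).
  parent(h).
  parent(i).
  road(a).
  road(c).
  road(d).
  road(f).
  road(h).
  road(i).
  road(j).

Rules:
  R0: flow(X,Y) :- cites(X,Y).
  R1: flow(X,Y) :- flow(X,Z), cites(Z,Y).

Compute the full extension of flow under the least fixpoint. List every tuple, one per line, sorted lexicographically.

flow(a,a)
flow(a,c)
flow(a,d)
flow(a,f)
flow(a,i)
flow(c,a)
flow(c,c)
flow(c,d)
flow(c,f)
flow(c,i)
flow(d,a)
flow(d,c)
flow(d,d)
flow(d,f)
flow(d,i)
flow(f,a)
flow(f,c)
flow(f,d)
flow(f,f)
flow(f,i)
flow(h,a)
flow(h,c)
flow(h,d)
flow(h,f)
flow(h,i)
flow(i,a)
flow(i,c)
flow(i,d)
flow(i,f)
flow(i,i)
flow(j,a)
flow(j,c)
flow(j,d)
flow(j,f)
flow(j,i)
flow(j,j)

round 1: derive flow(a,c) via R0 from cites(a,c)
round 1: derive flow(c,d) via R0 from cites(c,d)
round 1: derive flow(d,f) via R0 from cites(d,f)
round 1: derive flow(f,i) via R0 from cites(f,i)
round 1: derive flow(h,d) via R0 from cites(h,d)
round 1: derive flow(h,f) via R0 from cites(h,f)
round 1: derive flow(i,a) via R0 from cites(i,a)
round 1: derive flow(j,a) via R0 from cites(j,a)
round 1: derive flow(j,j) via R0 from cites(j,j)
round 2: derive flow(a,d) via R1 from flow(a,c), cites(c,d)
round 2: derive flow(c,f) via R1 from flow(c,d), cites(d,f)
round 2: derive flow(d,i) via R1 from flow(d,f), cites(f,i)
round 2: derive flow(f,a) via R1 from flow(f,i), cites(i,a)
round 2: derive flow(h,i) via R1 from flow(h,f), cites(f,i)
round 2: derive flow(i,c) via R1 from flow(i,a), cites(a,c)
round 2: derive flow(j,c) via R1 from flow(j,a), cites(a,c)
round 3: derive flow(a,f) via R1 from flow(a,d), cites(d,f)
round 3: derive flow(c,i) via R1 from flow(c,f), cites(f,i)
round 3: derive flow(d,a) via R1 from flow(d,i), cites(i,a)
round 3: derive flow(f,c) via R1 from flow(f,a), cites(a,c)
round 3: derive flow(h,a) via R1 from flow(h,i), cites(i,a)
round 3: derive flow(i,d) via R1 from flow(i,c), cites(c,d)
round 3: derive flow(j,d) via R1 from flow(j,c), cites(c,d)
round 4: derive flow(a,i) via R1 from flow(a,f), cites(f,i)
round 4: derive flow(c,a) via R1 from flow(c,i), cites(i,a)
round 4: derive flow(d,c) via R1 from flow(d,a), cites(a,c)
round 4: derive flow(f,d) via R1 from flow(f,c), cites(c,d)
round 4: derive flow(h,c) via R1 from flow(h,a), cites(a,c)
round 4: derive flow(i,f) via R1 from flow(i,d), cites(d,f)
round 4: derive flow(j,f) via R1 from flow(j,d), cites(d,f)
round 5: derive flow(a,a) via R1 from flow(a,i), cites(i,a)
round 5: derive flow(c,c) via R1 from flow(c,a), cites(a,c)
round 5: derive flow(d,d) via R1 from flow(d,c), cites(c,d)
round 5: derive flow(f,f) via R1 from flow(f,d), cites(d,f)
round 5: derive flow(i,i) via R1 from flow(i,f), cites(f,i)
round 5: derive flow(j,i) via R1 from flow(j,f), cites(f,i)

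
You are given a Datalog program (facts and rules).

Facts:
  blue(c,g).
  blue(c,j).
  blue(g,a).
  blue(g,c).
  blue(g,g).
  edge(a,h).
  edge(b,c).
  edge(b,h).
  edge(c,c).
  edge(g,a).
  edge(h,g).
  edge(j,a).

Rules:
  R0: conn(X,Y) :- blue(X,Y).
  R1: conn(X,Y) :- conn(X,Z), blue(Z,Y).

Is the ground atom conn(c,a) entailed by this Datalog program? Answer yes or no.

yes

round 1: derive conn(c,g) via R0 from blue(c,g)
round 1: derive conn(c,j) via R0 from blue(c,j)
round 1: derive conn(g,a) via R0 from blue(g,a)
round 1: derive conn(g,c) via R0 from blue(g,c)
round 1: derive conn(g,g) via R0 from blue(g,g)
round 2: derive conn(c,a) via R1 from conn(c,g), blue(g,a)
round 2: derive conn(c,c) via R1 from conn(c,g), blue(g,c)
round 2: derive conn(g,j) via R1 from conn(g,c), blue(c,j)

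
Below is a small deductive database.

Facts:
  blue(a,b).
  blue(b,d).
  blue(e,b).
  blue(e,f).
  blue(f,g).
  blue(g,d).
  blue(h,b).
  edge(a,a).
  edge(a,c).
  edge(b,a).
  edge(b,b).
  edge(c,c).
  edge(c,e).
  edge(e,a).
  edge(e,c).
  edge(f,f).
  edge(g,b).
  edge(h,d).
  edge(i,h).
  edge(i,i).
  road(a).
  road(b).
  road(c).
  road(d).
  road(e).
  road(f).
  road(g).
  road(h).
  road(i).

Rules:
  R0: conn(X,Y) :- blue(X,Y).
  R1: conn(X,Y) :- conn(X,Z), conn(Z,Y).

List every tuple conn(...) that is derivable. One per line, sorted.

round 1: derive conn(a,b) via R0 from blue(a,b)
round 1: derive conn(b,d) via R0 from blue(b,d)
round 1: derive conn(e,b) via R0 from blue(e,b)
round 1: derive conn(e,f) via R0 from blue(e,f)
round 1: derive conn(f,g) via R0 from blue(f,g)
round 1: derive conn(g,d) via R0 from blue(g,d)
round 1: derive conn(h,b) via R0 from blue(h,b)
round 2: derive conn(a,d) via R1 from conn(a,b), conn(b,d)
round 2: derive conn(e,d) via R1 from conn(e,b), conn(b,d)
round 2: derive conn(e,g) via R1 from conn(e,f), conn(f,g)
round 2: derive conn(f,d) via R1 from conn(f,g), conn(g,d)
round 2: derive conn(h,d) via R1 from conn(h,b), conn(b,d)

conn(a,b)
conn(a,d)
conn(b,d)
conn(e,b)
conn(e,d)
conn(e,f)
conn(e,g)
conn(f,d)
conn(f,g)
conn(g,d)
conn(h,b)
conn(h,d)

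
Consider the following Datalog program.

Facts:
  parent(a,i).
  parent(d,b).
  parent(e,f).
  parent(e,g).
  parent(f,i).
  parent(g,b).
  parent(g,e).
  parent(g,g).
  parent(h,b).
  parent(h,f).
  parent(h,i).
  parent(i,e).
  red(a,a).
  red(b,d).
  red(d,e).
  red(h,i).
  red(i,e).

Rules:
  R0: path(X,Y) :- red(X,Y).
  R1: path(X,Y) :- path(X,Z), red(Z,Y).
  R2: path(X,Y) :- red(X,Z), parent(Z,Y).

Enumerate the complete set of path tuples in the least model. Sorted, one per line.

round 1: derive path(a,a) via R0 from red(a,a)
round 1: derive path(b,d) via R0 from red(b,d)
round 1: derive path(d,e) via R0 from red(d,e)
round 1: derive path(h,i) via R0 from red(h,i)
round 1: derive path(i,e) via R0 from red(i,e)
round 1: derive path(a,i) via R2 from red(a,a), parent(a,i)
round 1: derive path(b,b) via R2 from red(b,d), parent(d,b)
round 1: derive path(d,f) via R2 from red(d,e), parent(e,f)
round 1: derive path(d,g) via R2 from red(d,e), parent(e,g)
round 1: derive path(h,e) via R2 from red(h,i), parent(i,e)
round 1: derive path(i,f) via R2 from red(i,e), parent(e,f)
round 1: derive path(i,g) via R2 from red(i,e), parent(e,g)
round 2: derive path(a,e) via R1 from path(a,i), red(i,e)
round 2: derive path(b,e) via R1 from path(b,d), red(d,e)

path(a,a)
path(a,e)
path(a,i)
path(b,b)
path(b,d)
path(b,e)
path(d,e)
path(d,f)
path(d,g)
path(h,e)
path(h,i)
path(i,e)
path(i,f)
path(i,g)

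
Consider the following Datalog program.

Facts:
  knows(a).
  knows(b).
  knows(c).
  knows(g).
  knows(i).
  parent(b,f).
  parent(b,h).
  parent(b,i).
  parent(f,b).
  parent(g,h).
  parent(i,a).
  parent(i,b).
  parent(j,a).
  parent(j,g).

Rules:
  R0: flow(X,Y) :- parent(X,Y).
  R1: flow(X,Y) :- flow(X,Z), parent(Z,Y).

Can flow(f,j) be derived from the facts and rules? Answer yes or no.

round 1: derive flow(b,f) via R0 from parent(b,f)
round 1: derive flow(b,h) via R0 from parent(b,h)
round 1: derive flow(b,i) via R0 from parent(b,i)
round 1: derive flow(f,b) via R0 from parent(f,b)
round 1: derive flow(g,h) via R0 from parent(g,h)
round 1: derive flow(i,a) via R0 from parent(i,a)
round 1: derive flow(i,b) via R0 from parent(i,b)
round 1: derive flow(j,a) via R0 from parent(j,a)
round 1: derive flow(j,g) via R0 from parent(j,g)
round 2: derive flow(b,a) via R1 from flow(b,i), parent(i,a)
round 2: derive flow(b,b) via R1 from flow(b,f), parent(f,b)
round 2: derive flow(f,f) via R1 from flow(f,b), parent(b,f)
round 2: derive flow(f,h) via R1 from flow(f,b), parent(b,h)
round 2: derive flow(f,i) via R1 from flow(f,b), parent(b,i)
round 2: derive flow(i,f) via R1 from flow(i,b), parent(b,f)
round 2: derive flow(i,h) via R1 from flow(i,b), parent(b,h)
round 2: derive flow(i,i) via R1 from flow(i,b), parent(b,i)
round 2: derive flow(j,h) via R1 from flow(j,g), parent(g,h)
round 3: derive flow(f,a) via R1 from flow(f,i), parent(i,a)

no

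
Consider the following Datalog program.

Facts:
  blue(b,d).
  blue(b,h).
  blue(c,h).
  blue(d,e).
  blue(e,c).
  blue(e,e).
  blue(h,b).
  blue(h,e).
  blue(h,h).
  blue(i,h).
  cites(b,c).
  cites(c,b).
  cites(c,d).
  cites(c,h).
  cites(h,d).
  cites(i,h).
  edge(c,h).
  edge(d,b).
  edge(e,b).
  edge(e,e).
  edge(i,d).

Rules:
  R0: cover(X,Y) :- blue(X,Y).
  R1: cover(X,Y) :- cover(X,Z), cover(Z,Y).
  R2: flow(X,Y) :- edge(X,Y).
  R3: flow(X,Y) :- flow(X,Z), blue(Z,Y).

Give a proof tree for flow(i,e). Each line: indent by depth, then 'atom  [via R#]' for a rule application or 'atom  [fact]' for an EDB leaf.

flow(i,e)  [via R3]
  flow(i,d)  [via R2]
    edge(i,d)  [fact]
  blue(d,e)  [fact]

round 1: derive flow(c,h) via R2 from edge(c,h)
round 1: derive flow(d,b) via R2 from edge(d,b)
round 1: derive flow(e,b) via R2 from edge(e,b)
round 1: derive flow(e,e) via R2 from edge(e,e)
round 1: derive flow(i,d) via R2 from edge(i,d)
round 2: derive flow(c,b) via R3 from flow(c,h), blue(h,b)
round 2: derive flow(c,e) via R3 from flow(c,h), blue(h,e)
round 2: derive flow(d,d) via R3 from flow(d,b), blue(b,d)
round 2: derive flow(d,h) via R3 from flow(d,b), blue(b,h)
round 2: derive flow(e,c) via R3 from flow(e,e), blue(e,c)
round 2: derive flow(e,d) via R3 from flow(e,b), blue(b,d)
round 2: derive flow(e,h) via R3 from flow(e,b), blue(b,h)
round 2: derive flow(i,e) via R3 from flow(i,d), blue(d,e)
round 3: derive flow(c,c) via R3 from flow(c,e), blue(e,c)
round 3: derive flow(c,d) via R3 from flow(c,b), blue(b,d)
round 3: derive flow(d,e) via R3 from flow(d,d), blue(d,e)
round 3: derive flow(i,c) via R3 from flow(i,e), blue(e,c)
round 4: derive flow(d,c) via R3 from flow(d,e), blue(e,c)
round 4: derive flow(i,h) via R3 from flow(i,c), blue(c,h)
round 5: derive flow(i,b) via R3 from flow(i,h), blue(h,b)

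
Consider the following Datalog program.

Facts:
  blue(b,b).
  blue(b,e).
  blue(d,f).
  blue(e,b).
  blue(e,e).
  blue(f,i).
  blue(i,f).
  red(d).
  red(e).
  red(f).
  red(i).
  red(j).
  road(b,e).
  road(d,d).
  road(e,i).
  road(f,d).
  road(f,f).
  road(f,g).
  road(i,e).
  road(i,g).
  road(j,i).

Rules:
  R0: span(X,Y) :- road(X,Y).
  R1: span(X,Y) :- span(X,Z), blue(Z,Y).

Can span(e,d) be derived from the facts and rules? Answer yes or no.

no

round 1: derive span(b,e) via R0 from road(b,e)
round 1: derive span(d,d) via R0 from road(d,d)
round 1: derive span(e,i) via R0 from road(e,i)
round 1: derive span(f,d) via R0 from road(f,d)
round 1: derive span(f,f) via R0 from road(f,f)
round 1: derive span(f,g) via R0 from road(f,g)
round 1: derive span(i,e) via R0 from road(i,e)
round 1: derive span(i,g) via R0 from road(i,g)
round 1: derive span(j,i) via R0 from road(j,i)
round 2: derive span(b,b) via R1 from span(b,e), blue(e,b)
round 2: derive span(d,f) via R1 from span(d,d), blue(d,f)
round 2: derive span(e,f) via R1 from span(e,i), blue(i,f)
round 2: derive span(f,i) via R1 from span(f,f), blue(f,i)
round 2: derive span(i,b) via R1 from span(i,e), blue(e,b)
round 2: derive span(j,f) via R1 from span(j,i), blue(i,f)
round 3: derive span(d,i) via R1 from span(d,f), blue(f,i)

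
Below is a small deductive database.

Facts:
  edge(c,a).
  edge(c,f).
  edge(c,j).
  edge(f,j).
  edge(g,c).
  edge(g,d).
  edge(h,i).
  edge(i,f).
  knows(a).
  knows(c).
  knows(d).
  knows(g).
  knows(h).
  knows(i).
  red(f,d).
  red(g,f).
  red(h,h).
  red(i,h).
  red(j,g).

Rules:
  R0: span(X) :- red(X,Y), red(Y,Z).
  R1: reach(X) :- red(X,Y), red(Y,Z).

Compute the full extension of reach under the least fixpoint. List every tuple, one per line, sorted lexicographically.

round 1: derive reach(g) via R1 from red(g,f), red(f,d)
round 1: derive reach(h) via R1 from red(h,h), red(h,h)
round 1: derive reach(i) via R1 from red(i,h), red(h,h)
round 1: derive reach(j) via R1 from red(j,g), red(g,f)

reach(g)
reach(h)
reach(i)
reach(j)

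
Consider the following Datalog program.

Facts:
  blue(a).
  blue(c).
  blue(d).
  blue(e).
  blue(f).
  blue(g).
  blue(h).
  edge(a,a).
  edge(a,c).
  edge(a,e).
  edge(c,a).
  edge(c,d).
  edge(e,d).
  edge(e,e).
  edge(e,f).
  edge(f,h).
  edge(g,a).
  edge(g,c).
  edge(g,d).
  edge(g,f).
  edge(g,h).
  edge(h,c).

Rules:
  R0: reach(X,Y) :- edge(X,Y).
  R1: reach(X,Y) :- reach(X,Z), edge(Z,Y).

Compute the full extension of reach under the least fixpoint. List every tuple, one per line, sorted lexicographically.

reach(a,a)
reach(a,c)
reach(a,d)
reach(a,e)
reach(a,f)
reach(a,h)
reach(c,a)
reach(c,c)
reach(c,d)
reach(c,e)
reach(c,f)
reach(c,h)
reach(e,a)
reach(e,c)
reach(e,d)
reach(e,e)
reach(e,f)
reach(e,h)
reach(f,a)
reach(f,c)
reach(f,d)
reach(f,e)
reach(f,f)
reach(f,h)
reach(g,a)
reach(g,c)
reach(g,d)
reach(g,e)
reach(g,f)
reach(g,h)
reach(h,a)
reach(h,c)
reach(h,d)
reach(h,e)
reach(h,f)
reach(h,h)

round 1: derive reach(a,a) via R0 from edge(a,a)
round 1: derive reach(a,c) via R0 from edge(a,c)
round 1: derive reach(a,e) via R0 from edge(a,e)
round 1: derive reach(c,a) via R0 from edge(c,a)
round 1: derive reach(c,d) via R0 from edge(c,d)
round 1: derive reach(e,d) via R0 from edge(e,d)
round 1: derive reach(e,e) via R0 from edge(e,e)
round 1: derive reach(e,f) via R0 from edge(e,f)
round 1: derive reach(f,h) via R0 from edge(f,h)
round 1: derive reach(g,a) via R0 from edge(g,a)
round 1: derive reach(g,c) via R0 from edge(g,c)
round 1: derive reach(g,d) via R0 from edge(g,d)
round 1: derive reach(g,f) via R0 from edge(g,f)
round 1: derive reach(g,h) via R0 from edge(g,h)
round 1: derive reach(h,c) via R0 from edge(h,c)
round 2: derive reach(a,d) via R1 from reach(a,c), edge(c,d)
round 2: derive reach(a,f) via R1 from reach(a,e), edge(e,f)
round 2: derive reach(c,c) via R1 from reach(c,a), edge(a,c)
round 2: derive reach(c,e) via R1 from reach(c,a), edge(a,e)
round 2: derive reach(e,h) via R1 from reach(e,f), edge(f,h)
round 2: derive reach(f,c) via R1 from reach(f,h), edge(h,c)
round 2: derive reach(g,e) via R1 from reach(g,a), edge(a,e)
round 2: derive reach(h,a) via R1 from reach(h,c), edge(c,a)
round 2: derive reach(h,d) via R1 from reach(h,c), edge(c,d)
round 3: derive reach(a,h) via R1 from reach(a,f), edge(f,h)
round 3: derive reach(c,f) via R1 from reach(c,e), edge(e,f)
round 3: derive reach(e,c) via R1 from reach(e,h), edge(h,c)
round 3: derive reach(f,a) via R1 from reach(f,c), edge(c,a)
round 3: derive reach(f,d) via R1 from reach(f,c), edge(c,d)
round 3: derive reach(h,e) via R1 from reach(h,a), edge(a,e)
round 4: derive reach(c,h) via R1 from reach(c,f), edge(f,h)
round 4: derive reach(e,a) via R1 from reach(e,c), edge(c,a)
round 4: derive reach(f,e) via R1 from reach(f,a), edge(a,e)
round 4: derive reach(h,f) via R1 from reach(h,e), edge(e,f)
round 5: derive reach(f,f) via R1 from reach(f,e), edge(e,f)
round 5: derive reach(h,h) via R1 from reach(h,f), edge(f,h)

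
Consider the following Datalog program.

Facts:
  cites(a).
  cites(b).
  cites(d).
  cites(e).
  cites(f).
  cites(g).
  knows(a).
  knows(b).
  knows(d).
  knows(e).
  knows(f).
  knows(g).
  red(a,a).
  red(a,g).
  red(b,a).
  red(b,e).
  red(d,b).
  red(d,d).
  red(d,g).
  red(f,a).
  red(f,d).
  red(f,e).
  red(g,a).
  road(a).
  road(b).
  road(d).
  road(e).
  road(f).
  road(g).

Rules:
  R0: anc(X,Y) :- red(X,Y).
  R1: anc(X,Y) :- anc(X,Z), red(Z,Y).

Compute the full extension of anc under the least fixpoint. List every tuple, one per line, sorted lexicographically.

round 1: derive anc(a,a) via R0 from red(a,a)
round 1: derive anc(a,g) via R0 from red(a,g)
round 1: derive anc(b,a) via R0 from red(b,a)
round 1: derive anc(b,e) via R0 from red(b,e)
round 1: derive anc(d,b) via R0 from red(d,b)
round 1: derive anc(d,d) via R0 from red(d,d)
round 1: derive anc(d,g) via R0 from red(d,g)
round 1: derive anc(f,a) via R0 from red(f,a)
round 1: derive anc(f,d) via R0 from red(f,d)
round 1: derive anc(f,e) via R0 from red(f,e)
round 1: derive anc(g,a) via R0 from red(g,a)
round 2: derive anc(b,g) via R1 from anc(b,a), red(a,g)
round 2: derive anc(d,a) via R1 from anc(d,b), red(b,a)
round 2: derive anc(d,e) via R1 from anc(d,b), red(b,e)
round 2: derive anc(f,b) via R1 from anc(f,d), red(d,b)
round 2: derive anc(f,g) via R1 from anc(f,a), red(a,g)
round 2: derive anc(g,g) via R1 from anc(g,a), red(a,g)

anc(a,a)
anc(a,g)
anc(b,a)
anc(b,e)
anc(b,g)
anc(d,a)
anc(d,b)
anc(d,d)
anc(d,e)
anc(d,g)
anc(f,a)
anc(f,b)
anc(f,d)
anc(f,e)
anc(f,g)
anc(g,a)
anc(g,g)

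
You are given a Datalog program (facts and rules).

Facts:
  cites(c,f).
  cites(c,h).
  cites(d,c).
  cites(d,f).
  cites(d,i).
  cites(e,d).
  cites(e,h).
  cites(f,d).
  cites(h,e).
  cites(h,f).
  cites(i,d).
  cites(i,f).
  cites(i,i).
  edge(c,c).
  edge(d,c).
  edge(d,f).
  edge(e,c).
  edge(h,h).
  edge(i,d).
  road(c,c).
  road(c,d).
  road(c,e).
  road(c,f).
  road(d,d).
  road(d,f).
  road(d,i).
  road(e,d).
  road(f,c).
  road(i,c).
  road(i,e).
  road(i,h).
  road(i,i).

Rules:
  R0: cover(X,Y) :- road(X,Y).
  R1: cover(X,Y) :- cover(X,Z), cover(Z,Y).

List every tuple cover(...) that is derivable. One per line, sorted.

round 1: derive cover(c,c) via R0 from road(c,c)
round 1: derive cover(c,d) via R0 from road(c,d)
round 1: derive cover(c,e) via R0 from road(c,e)
round 1: derive cover(c,f) via R0 from road(c,f)
round 1: derive cover(d,d) via R0 from road(d,d)
round 1: derive cover(d,f) via R0 from road(d,f)
round 1: derive cover(d,i) via R0 from road(d,i)
round 1: derive cover(e,d) via R0 from road(e,d)
round 1: derive cover(f,c) via R0 from road(f,c)
round 1: derive cover(i,c) via R0 from road(i,c)
round 1: derive cover(i,e) via R0 from road(i,e)
round 1: derive cover(i,h) via R0 from road(i,h)
round 1: derive cover(i,i) via R0 from road(i,i)
round 2: derive cover(c,i) via R1 from cover(c,d), cover(d,i)
round 2: derive cover(d,c) via R1 from cover(d,f), cover(f,c)
round 2: derive cover(d,e) via R1 from cover(d,i), cover(i,e)
round 2: derive cover(d,h) via R1 from cover(d,i), cover(i,h)
round 2: derive cover(e,f) via R1 from cover(e,d), cover(d,f)
round 2: derive cover(e,i) via R1 from cover(e,d), cover(d,i)
round 2: derive cover(f,d) via R1 from cover(f,c), cover(c,d)
round 2: derive cover(f,e) via R1 from cover(f,c), cover(c,e)
round 2: derive cover(f,f) via R1 from cover(f,c), cover(c,f)
round 2: derive cover(i,d) via R1 from cover(i,c), cover(c,d)
round 2: derive cover(i,f) via R1 from cover(i,c), cover(c,f)
round 3: derive cover(c,h) via R1 from cover(c,d), cover(d,h)
round 3: derive cover(e,c) via R1 from cover(e,d), cover(d,c)
round 3: derive cover(e,e) via R1 from cover(e,d), cover(d,e)
round 3: derive cover(e,h) via R1 from cover(e,d), cover(d,h)
round 3: derive cover(f,h) via R1 from cover(f,d), cover(d,h)
round 3: derive cover(f,i) via R1 from cover(f,c), cover(c,i)

cover(c,c)
cover(c,d)
cover(c,e)
cover(c,f)
cover(c,h)
cover(c,i)
cover(d,c)
cover(d,d)
cover(d,e)
cover(d,f)
cover(d,h)
cover(d,i)
cover(e,c)
cover(e,d)
cover(e,e)
cover(e,f)
cover(e,h)
cover(e,i)
cover(f,c)
cover(f,d)
cover(f,e)
cover(f,f)
cover(f,h)
cover(f,i)
cover(i,c)
cover(i,d)
cover(i,e)
cover(i,f)
cover(i,h)
cover(i,i)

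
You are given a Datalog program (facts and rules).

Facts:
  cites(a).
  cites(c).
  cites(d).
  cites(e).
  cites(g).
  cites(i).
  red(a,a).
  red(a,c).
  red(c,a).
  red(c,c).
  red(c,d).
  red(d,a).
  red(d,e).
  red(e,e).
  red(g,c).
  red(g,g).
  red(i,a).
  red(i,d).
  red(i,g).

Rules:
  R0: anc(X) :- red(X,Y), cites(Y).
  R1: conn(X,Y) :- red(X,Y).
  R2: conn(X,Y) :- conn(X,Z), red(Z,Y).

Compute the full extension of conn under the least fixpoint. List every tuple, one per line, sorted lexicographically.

round 1: derive conn(a,a) via R1 from red(a,a)
round 1: derive conn(a,c) via R1 from red(a,c)
round 1: derive conn(c,a) via R1 from red(c,a)
round 1: derive conn(c,c) via R1 from red(c,c)
round 1: derive conn(c,d) via R1 from red(c,d)
round 1: derive conn(d,a) via R1 from red(d,a)
round 1: derive conn(d,e) via R1 from red(d,e)
round 1: derive conn(e,e) via R1 from red(e,e)
round 1: derive conn(g,c) via R1 from red(g,c)
round 1: derive conn(g,g) via R1 from red(g,g)
round 1: derive conn(i,a) via R1 from red(i,a)
round 1: derive conn(i,d) via R1 from red(i,d)
round 1: derive conn(i,g) via R1 from red(i,g)
round 2: derive conn(a,d) via R2 from conn(a,c), red(c,d)
round 2: derive conn(c,e) via R2 from conn(c,d), red(d,e)
round 2: derive conn(d,c) via R2 from conn(d,a), red(a,c)
round 2: derive conn(g,a) via R2 from conn(g,c), red(c,a)
round 2: derive conn(g,d) via R2 from conn(g,c), red(c,d)
round 2: derive conn(i,c) via R2 from conn(i,a), red(a,c)
round 2: derive conn(i,e) via R2 from conn(i,d), red(d,e)
round 3: derive conn(a,e) via R2 from conn(a,d), red(d,e)
round 3: derive conn(d,d) via R2 from conn(d,c), red(c,d)
round 3: derive conn(g,e) via R2 from conn(g,d), red(d,e)

conn(a,a)
conn(a,c)
conn(a,d)
conn(a,e)
conn(c,a)
conn(c,c)
conn(c,d)
conn(c,e)
conn(d,a)
conn(d,c)
conn(d,d)
conn(d,e)
conn(e,e)
conn(g,a)
conn(g,c)
conn(g,d)
conn(g,e)
conn(g,g)
conn(i,a)
conn(i,c)
conn(i,d)
conn(i,e)
conn(i,g)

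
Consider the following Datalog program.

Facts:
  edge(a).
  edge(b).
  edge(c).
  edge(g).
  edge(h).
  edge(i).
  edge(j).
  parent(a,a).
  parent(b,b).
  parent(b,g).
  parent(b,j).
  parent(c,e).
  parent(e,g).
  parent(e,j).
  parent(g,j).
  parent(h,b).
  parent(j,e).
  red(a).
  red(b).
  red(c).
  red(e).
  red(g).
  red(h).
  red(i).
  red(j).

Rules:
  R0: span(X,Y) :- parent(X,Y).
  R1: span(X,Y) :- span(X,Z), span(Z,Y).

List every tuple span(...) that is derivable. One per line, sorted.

span(a,a)
span(b,b)
span(b,e)
span(b,g)
span(b,j)
span(c,e)
span(c,g)
span(c,j)
span(e,e)
span(e,g)
span(e,j)
span(g,e)
span(g,g)
span(g,j)
span(h,b)
span(h,e)
span(h,g)
span(h,j)
span(j,e)
span(j,g)
span(j,j)

round 1: derive span(a,a) via R0 from parent(a,a)
round 1: derive span(b,b) via R0 from parent(b,b)
round 1: derive span(b,g) via R0 from parent(b,g)
round 1: derive span(b,j) via R0 from parent(b,j)
round 1: derive span(c,e) via R0 from parent(c,e)
round 1: derive span(e,g) via R0 from parent(e,g)
round 1: derive span(e,j) via R0 from parent(e,j)
round 1: derive span(g,j) via R0 from parent(g,j)
round 1: derive span(h,b) via R0 from parent(h,b)
round 1: derive span(j,e) via R0 from parent(j,e)
round 2: derive span(b,e) via R1 from span(b,j), span(j,e)
round 2: derive span(c,g) via R1 from span(c,e), span(e,g)
round 2: derive span(c,j) via R1 from span(c,e), span(e,j)
round 2: derive span(e,e) via R1 from span(e,j), span(j,e)
round 2: derive span(g,e) via R1 from span(g,j), span(j,e)
round 2: derive span(h,g) via R1 from span(h,b), span(b,g)
round 2: derive span(h,j) via R1 from span(h,b), span(b,j)
round 2: derive span(j,g) via R1 from span(j,e), span(e,g)
round 2: derive span(j,j) via R1 from span(j,e), span(e,j)
round 3: derive span(g,g) via R1 from span(g,e), span(e,g)
round 3: derive span(h,e) via R1 from span(h,b), span(b,e)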